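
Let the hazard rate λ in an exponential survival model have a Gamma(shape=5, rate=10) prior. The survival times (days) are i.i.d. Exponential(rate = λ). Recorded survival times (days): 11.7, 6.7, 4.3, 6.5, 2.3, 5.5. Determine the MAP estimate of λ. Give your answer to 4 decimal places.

λ̂_MAP = 0.2128

The Exponential(rate=λ) likelihood is ∝ λ^n e^(−λΣtᵢ). Here n = 6 and Σtᵢ = 11.7 + 6.7 + 4.3 + 6.5 + 2.3 + 5.5 = 37.
Posterior ∝ λ^4e^(−10λ) · λ^6e^(−37λ) = λ^10e^(−47λ), i.e. Gamma(11, 47).
Mode = (a−1)/b = 10/47 ≈ 0.2128.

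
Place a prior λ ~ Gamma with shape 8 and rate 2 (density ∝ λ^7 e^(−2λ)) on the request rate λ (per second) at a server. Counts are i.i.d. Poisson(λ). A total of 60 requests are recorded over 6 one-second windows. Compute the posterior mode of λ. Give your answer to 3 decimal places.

Σxᵢ = 60, n = 6.
Posterior ∝ λ^7e^(−2λ) · λ^60e^(−6λ) = λ^67e^(−8λ), i.e. Gamma(shape=68, rate=8).
The mode of a Gamma(a, b) with a ≥ 1 (shape–rate) is (a−1)/b = 67/8 ≈ 8.375.

λ̂_MAP = 8.375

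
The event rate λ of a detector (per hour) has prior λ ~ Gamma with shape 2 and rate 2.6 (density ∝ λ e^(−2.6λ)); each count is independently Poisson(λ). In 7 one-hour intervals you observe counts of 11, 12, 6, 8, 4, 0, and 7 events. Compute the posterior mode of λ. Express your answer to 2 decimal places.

λ̂_MAP = 5.10

Σxᵢ = 11+12+6+8+4+0+7 = 48, with n = 7.
Posterior ∝ λe^(−2.6λ) · λ^48e^(−7λ) = λ^49e^(−9.6λ), i.e. Gamma(shape=50, rate=9.6).
The mode of a Gamma(a, b) with a ≥ 1 (shape–rate) is (a−1)/b = 49/9.6 ≈ 5.10.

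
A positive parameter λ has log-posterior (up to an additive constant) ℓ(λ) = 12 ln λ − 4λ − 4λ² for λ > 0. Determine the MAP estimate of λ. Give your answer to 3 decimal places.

λ̂_MAP = 1.000

ℓ'(λ) = 12/λ − 4 − 8λ. Setting this to zero and multiplying by λ: 8λ² + 4λ − 12 = 0.
λ = (−4 + √(4² + 4·8·12)) / (2·8) = (−4 + √400) / 16 = (−4 + 20)/16 = 1.
ℓ''(λ) = −12/λ² − 8 < 0, confirming a maximum.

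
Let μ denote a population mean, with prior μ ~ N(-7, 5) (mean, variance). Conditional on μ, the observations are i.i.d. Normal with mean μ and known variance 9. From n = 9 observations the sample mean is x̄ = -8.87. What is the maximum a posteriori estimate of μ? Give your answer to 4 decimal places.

n = 9, x̄ = -8.87.
For a Normal prior and Normal likelihood with known variance, the posterior is Normal; its mode equals its mean, the precision-weighted average.
Prior precision 1/σ₀² = 1/5 = 0.2; data precision n/σ² = 9/9 = 1.
μ̂ = (0.2·(-7) + 1·(-8.87)) / (0.2 + 1) = (-10.27)/1.2 = -1027/120 ≈ -8.5583.

μ̂_MAP = -8.5583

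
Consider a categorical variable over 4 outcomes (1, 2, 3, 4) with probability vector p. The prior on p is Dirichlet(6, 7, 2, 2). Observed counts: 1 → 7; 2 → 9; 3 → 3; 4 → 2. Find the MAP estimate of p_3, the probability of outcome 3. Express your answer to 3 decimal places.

MAP estimate: 0.118

The posterior is Dirichlet(αᵢ + nᵢ) = Dirichlet(13, 16, 5, 4).
For a Dirichlet(a₁,…,a_K) with all aᵢ > 1, the mode has j-th component (aⱼ − 1)/(Σaᵢ − K).
Here Σaᵢ = 38 and K = 4, so p_3 = (5 − 1)/(38 − 4) = 4/34 ≈ 0.118.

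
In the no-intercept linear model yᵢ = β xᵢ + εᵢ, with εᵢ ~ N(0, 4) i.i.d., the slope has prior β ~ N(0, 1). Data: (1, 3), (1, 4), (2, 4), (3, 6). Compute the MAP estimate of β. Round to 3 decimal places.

log p(β | y) = −Σ(yᵢ − βxᵢ)²/(2·4) − β²/(2·1) + const.
Setting the derivative to zero: Σxᵢ(yᵢ − βxᵢ)/4 − β/1 = 0, so β = Σxᵢyᵢ / (Σxᵢ² + σ²/τ²).
Σxᵢyᵢ = 1·3 + 1·4 + 2·4 + 3·6 = 33; Σxᵢ² = 15; σ²/τ² = 4.
β̂_MAP = 33 / (15 + 4) = 33/19 ≈ 1.737.

β̂_MAP = 1.737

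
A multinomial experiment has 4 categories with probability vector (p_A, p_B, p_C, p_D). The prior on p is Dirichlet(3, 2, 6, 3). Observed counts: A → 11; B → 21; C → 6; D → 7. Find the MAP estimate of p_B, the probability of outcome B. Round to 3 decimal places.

MAP estimate of p_B = 0.400

The posterior is Dirichlet(αᵢ + nᵢ) = Dirichlet(14, 23, 12, 10).
For a Dirichlet(a₁,…,a_K) with all aᵢ > 1, the mode has j-th component (aⱼ − 1)/(Σaᵢ − K).
Here Σaᵢ = 59 and K = 4, so p_B = (23 − 1)/(59 − 4) = 22/55 ≈ 0.400.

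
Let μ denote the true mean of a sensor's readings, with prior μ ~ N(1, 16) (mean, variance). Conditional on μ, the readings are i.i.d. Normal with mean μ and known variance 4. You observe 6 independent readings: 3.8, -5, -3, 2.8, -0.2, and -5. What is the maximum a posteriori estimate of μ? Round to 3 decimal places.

n = 6; x̄ = (3.8 + (-5) + (-3) + 2.8 + (-0.2) + (-5))/6 = -6.6/6 = -1.1.
For a Normal prior and Normal likelihood with known variance, the posterior is Normal; its mode equals its mean, the precision-weighted average.
Prior precision 1/σ₀² = 1/16 = 0.0625; data precision n/σ² = 6/4 = 1.5.
μ̂ = (0.0625·1 + 1.5·(-1.1)) / (0.0625 + 1.5) = (-1.5875)/1.5625 = -1.016.

μ̂_MAP = -1.016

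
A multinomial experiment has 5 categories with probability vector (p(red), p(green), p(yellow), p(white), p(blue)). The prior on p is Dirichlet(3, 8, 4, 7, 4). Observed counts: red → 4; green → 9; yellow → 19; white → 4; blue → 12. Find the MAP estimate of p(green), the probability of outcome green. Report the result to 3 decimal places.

The posterior is Dirichlet(αᵢ + nᵢ) = Dirichlet(7, 17, 23, 11, 16).
For a Dirichlet(a₁,…,a_K) with all aᵢ > 1, the mode has j-th component (aⱼ − 1)/(Σaᵢ − K).
Here Σaᵢ = 74 and K = 5, so p(green) = (17 − 1)/(74 − 5) = 16/69 ≈ 0.232.

MAP estimate of p(green) = 0.232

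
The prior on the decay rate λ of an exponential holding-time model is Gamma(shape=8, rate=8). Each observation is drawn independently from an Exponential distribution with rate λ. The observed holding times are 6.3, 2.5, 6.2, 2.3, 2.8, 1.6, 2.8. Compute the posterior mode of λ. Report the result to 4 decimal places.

The Exponential(rate=λ) likelihood is ∝ λ^n e^(−λΣtᵢ). Here n = 7 and Σtᵢ = 6.3 + 2.5 + 6.2 + 2.3 + 2.8 + 1.6 + 2.8 = 24.5.
Posterior ∝ λ^7e^(−8λ) · λ^7e^(−24.5λ) = λ^14e^(−32.5λ), i.e. Gamma(15, 32.5).
Mode = (a−1)/b = 14/32.5 ≈ 0.4308.

λ̂_MAP = 0.4308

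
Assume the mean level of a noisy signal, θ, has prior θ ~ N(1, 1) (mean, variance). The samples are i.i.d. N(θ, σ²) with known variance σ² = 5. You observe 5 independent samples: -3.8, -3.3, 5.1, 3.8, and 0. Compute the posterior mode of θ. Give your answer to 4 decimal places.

n = 5; x̄ = ((-3.8) + (-3.3) + 5.1 + 3.8 + 0)/5 = 1.8/5 = 0.36.
For a Normal prior and Normal likelihood with known variance, the posterior is Normal; its mode equals its mean, the precision-weighted average.
Prior precision 1/σ₀² = 1/1 = 1; data precision n/σ² = 5/5 = 1.
θ̂ = (1·1 + 1·0.36) / (1 + 1) = 1.36/2 = 0.6800.

θ̂_MAP = 0.6800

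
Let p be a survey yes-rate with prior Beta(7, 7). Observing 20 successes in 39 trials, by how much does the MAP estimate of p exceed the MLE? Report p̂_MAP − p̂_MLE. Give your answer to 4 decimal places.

MAP − MLE = -0.0030

Posterior is Beta(27, 26); MAP = (27−1)/(53−2) = 26/51 ≈ 0.50980.
MLE ignores the prior: p̂_MLE = k/n = 20/39 ≈ 0.51282.
Difference = 26/51 − 20/39 = -2/663 ≈ -0.0030.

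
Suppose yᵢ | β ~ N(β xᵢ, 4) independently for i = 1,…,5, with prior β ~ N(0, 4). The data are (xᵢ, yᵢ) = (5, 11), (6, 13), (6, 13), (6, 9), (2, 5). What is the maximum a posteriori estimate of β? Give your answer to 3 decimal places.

log p(β | y) = −Σ(yᵢ − βxᵢ)²/(2·4) − β²/(2·4) + const.
Setting the derivative to zero: Σxᵢ(yᵢ − βxᵢ)/4 − β/4 = 0, so β = Σxᵢyᵢ / (Σxᵢ² + σ²/τ²).
Σxᵢyᵢ = 5·11 + 6·13 + 6·13 + 6·9 + 2·5 = 275; Σxᵢ² = 137; σ²/τ² = 1.
β̂_MAP = 275 / (137 + 1) = 275/138 ≈ 1.993.

β̂_MAP = 1.993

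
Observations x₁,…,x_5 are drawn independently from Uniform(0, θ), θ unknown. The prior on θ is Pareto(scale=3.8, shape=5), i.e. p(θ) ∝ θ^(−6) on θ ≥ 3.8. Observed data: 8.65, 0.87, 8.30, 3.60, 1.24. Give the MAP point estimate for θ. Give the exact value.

θ̂_MAP = 8.65

The Uniform(0, θ) likelihood is θ^(−n) for θ ≥ max(xᵢ), zero otherwise. Here max(xᵢ) = 8.65.
Posterior ∝ θ^(−6) · θ^(−5) = θ^(−11) on θ ≥ max(3.8, 8.65) = 8.65.
This density is strictly decreasing in θ, so the posterior mode lies at the lower boundary of the support.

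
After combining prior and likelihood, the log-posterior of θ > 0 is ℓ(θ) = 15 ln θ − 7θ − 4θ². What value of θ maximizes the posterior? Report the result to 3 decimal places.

ℓ'(θ) = 15/θ − 7 − 8θ. Setting this to zero and multiplying by θ: 8θ² + 7θ − 15 = 0.
θ = (−7 + √(7² + 4·8·15)) / (2·8) = (−7 + √529) / 16 = (−7 + 23)/16 = 1.
ℓ''(θ) = −15/θ² − 8 < 0, confirming a maximum.

θ̂_MAP = 1.000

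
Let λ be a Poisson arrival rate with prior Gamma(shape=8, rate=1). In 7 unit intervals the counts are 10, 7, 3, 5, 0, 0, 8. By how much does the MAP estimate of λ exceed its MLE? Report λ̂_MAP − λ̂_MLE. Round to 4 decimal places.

Σxᵢ = 33. Posterior is Gamma(41, 8); MAP = (41−1)/8 = 40/8 ≈ 5.00000.
MLE = x̄ = 33/7 ≈ 4.71429.
Difference = 40/8 − 33/7 = 2/7 ≈ 0.2857.

MAP − MLE = 0.2857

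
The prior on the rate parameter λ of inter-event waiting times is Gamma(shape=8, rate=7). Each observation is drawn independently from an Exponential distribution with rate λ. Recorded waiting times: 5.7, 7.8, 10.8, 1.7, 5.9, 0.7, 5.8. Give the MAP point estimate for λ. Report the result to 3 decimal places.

The Exponential(rate=λ) likelihood is ∝ λ^n e^(−λΣtᵢ). Here n = 7 and Σtᵢ = 5.7 + 7.8 + 10.8 + 1.7 + 5.9 + 0.7 + 5.8 = 38.4.
Posterior ∝ λ^7e^(−7λ) · λ^7e^(−38.4λ) = λ^14e^(−45.4λ), i.e. Gamma(15, 45.4).
Mode = (a−1)/b = 14/45.4 ≈ 0.308.

λ̂_MAP = 0.308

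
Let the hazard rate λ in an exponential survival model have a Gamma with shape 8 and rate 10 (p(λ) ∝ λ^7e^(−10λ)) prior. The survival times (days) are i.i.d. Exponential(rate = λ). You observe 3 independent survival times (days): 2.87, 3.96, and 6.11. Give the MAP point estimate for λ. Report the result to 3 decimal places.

λ̂_MAP = 0.436

The Exponential(rate=λ) likelihood is ∝ λ^n e^(−λΣtᵢ). Here n = 3 and Σtᵢ = 2.87 + 3.96 + 6.11 = 12.94.
Posterior ∝ λ^7e^(−10λ) · λ^3e^(−12.94λ) = λ^10e^(−22.94λ), i.e. Gamma(11, 22.94).
Mode = (a−1)/b = 10/22.94 ≈ 0.436.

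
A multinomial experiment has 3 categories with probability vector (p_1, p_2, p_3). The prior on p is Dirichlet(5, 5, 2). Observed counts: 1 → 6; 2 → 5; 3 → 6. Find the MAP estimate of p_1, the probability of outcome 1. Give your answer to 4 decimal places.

MAP estimate: 0.3846

The posterior is Dirichlet(αᵢ + nᵢ) = Dirichlet(11, 10, 8).
For a Dirichlet(a₁,…,a_K) with all aᵢ > 1, the mode has j-th component (aⱼ − 1)/(Σaᵢ − K).
Here Σaᵢ = 29 and K = 3, so p_1 = (11 − 1)/(29 − 3) = 10/26 ≈ 0.3846.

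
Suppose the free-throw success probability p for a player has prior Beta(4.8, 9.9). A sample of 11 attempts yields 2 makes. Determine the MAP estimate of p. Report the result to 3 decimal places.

Prior: Beta(4.8, 9.9).
Data: 2 successes in 11 trials. The binomial likelihood contributes p^2(1−p)^9, so the posterior is Beta(4.8+2, 9.9+9) = Beta(6.8, 18.9).
For Beta(a, b) with a, b > 1 the mode is (a−1)/(a+b−2) = 5.8/23.7 ≈ 0.245.

p̂_MAP = 0.245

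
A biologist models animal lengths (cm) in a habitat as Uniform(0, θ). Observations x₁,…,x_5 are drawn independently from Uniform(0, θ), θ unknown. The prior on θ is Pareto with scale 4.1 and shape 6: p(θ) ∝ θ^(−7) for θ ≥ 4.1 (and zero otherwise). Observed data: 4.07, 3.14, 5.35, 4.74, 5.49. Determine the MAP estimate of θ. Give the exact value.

The Uniform(0, θ) likelihood is θ^(−n) for θ ≥ max(xᵢ), zero otherwise. Here max(xᵢ) = 5.49.
Posterior ∝ θ^(−7) · θ^(−5) = θ^(−12) on θ ≥ max(4.1, 5.49) = 5.49.
This density is strictly decreasing in θ, so the posterior mode lies at the lower boundary of the support.

θ̂_MAP = 5.49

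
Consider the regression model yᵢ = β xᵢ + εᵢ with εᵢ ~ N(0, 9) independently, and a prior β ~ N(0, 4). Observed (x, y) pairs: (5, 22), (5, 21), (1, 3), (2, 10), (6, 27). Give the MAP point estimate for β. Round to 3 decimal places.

β̂_MAP = 4.290

log p(β | y) = −Σ(yᵢ − βxᵢ)²/(2·9) − β²/(2·4) + const.
Setting the derivative to zero: Σxᵢ(yᵢ − βxᵢ)/9 − β/4 = 0, so β = Σxᵢyᵢ / (Σxᵢ² + σ²/τ²).
Σxᵢyᵢ = 5·22 + 5·21 + 1·3 + 2·10 + 6·27 = 400; Σxᵢ² = 91; σ²/τ² = 2.25.
β̂_MAP = 400 / (91 + 2.25) = 400/93.25 ≈ 4.290.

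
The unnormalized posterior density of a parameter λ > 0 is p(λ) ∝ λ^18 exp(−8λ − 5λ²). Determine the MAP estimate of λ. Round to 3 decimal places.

λ̂_MAP = 1.000

ℓ'(λ) = 18/λ − 8 − 10λ. Setting this to zero and multiplying by λ: 10λ² + 8λ − 18 = 0.
λ = (−8 + √(8² + 4·10·18)) / (2·10) = (−8 + √784) / 20 = (−8 + 28)/20 = 1.
ℓ''(λ) = −18/λ² − 10 < 0, confirming a maximum.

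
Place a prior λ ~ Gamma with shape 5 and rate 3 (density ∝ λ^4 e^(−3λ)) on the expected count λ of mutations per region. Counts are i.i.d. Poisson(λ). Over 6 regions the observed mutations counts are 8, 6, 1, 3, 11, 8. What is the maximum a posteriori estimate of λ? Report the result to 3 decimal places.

λ̂_MAP = 4.556

Σxᵢ = 8+6+1+3+11+8 = 37, with n = 6.
Posterior ∝ λ^4e^(−3λ) · λ^37e^(−6λ) = λ^41e^(−9λ), i.e. Gamma(shape=42, rate=9).
The mode of a Gamma(a, b) with a ≥ 1 (shape–rate) is (a−1)/b = 41/9 ≈ 4.556.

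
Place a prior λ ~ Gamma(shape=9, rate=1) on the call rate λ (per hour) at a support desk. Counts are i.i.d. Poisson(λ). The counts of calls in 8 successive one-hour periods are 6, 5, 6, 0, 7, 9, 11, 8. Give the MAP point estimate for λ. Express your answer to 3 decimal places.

Σxᵢ = 6+5+6+0+7+9+11+8 = 52, with n = 8.
Posterior ∝ λ^8e^(−1λ) · λ^52e^(−8λ) = λ^60e^(−9λ), i.e. Gamma(shape=61, rate=9).
The mode of a Gamma(a, b) with a ≥ 1 (shape–rate) is (a−1)/b = 60/9 ≈ 6.667.

λ̂_MAP = 6.667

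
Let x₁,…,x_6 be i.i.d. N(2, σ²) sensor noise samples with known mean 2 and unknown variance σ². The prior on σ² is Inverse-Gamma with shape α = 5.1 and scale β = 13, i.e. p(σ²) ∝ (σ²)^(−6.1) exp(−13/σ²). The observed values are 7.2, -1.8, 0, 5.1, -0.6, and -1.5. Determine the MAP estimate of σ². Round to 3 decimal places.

Sum of squared deviations about the known mean: SS = (7.2−2)² + (-1.8−2)² + (0−2)² + (5.1−2)² + (-0.6−2)² + (-1.5−2)² = 74.1.
The Normal likelihood contributes (σ²)^(−n/2) exp(−SS/(2σ²)), so the posterior is Inverse-Gamma(α + n/2, β + SS/2) = Inverse-Gamma(8.1, 50.05).
The mode of Inverse-Gamma(a, b) is b/(a+1) = 50.05/9.1 ≈ 5.500.

σ̂²_MAP = 5.500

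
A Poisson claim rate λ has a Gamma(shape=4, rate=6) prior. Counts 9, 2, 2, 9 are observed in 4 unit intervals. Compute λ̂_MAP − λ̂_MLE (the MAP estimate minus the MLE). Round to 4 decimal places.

Σxᵢ = 22. Posterior is Gamma(26, 10); MAP = (26−1)/10 = 25/10 ≈ 2.50000.
MLE = x̄ = 22/4 ≈ 5.50000.
Difference = 25/10 − 22/4 = -3 ≈ -3.0000.

MAP − MLE = -3.0000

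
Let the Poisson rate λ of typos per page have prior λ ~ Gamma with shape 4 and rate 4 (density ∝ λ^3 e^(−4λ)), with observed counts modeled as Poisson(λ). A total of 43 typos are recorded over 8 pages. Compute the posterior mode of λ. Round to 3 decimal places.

λ̂_MAP = 3.833

Σxᵢ = 43, n = 8.
Posterior ∝ λ^3e^(−4λ) · λ^43e^(−8λ) = λ^46e^(−12λ), i.e. Gamma(shape=47, rate=12).
The mode of a Gamma(a, b) with a ≥ 1 (shape–rate) is (a−1)/b = 46/12 ≈ 3.833.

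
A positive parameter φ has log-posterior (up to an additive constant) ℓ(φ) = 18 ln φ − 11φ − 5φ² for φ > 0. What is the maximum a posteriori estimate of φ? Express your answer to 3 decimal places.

ℓ'(φ) = 18/φ − 11 − 10φ. Setting this to zero and multiplying by φ: 10φ² + 11φ − 18 = 0.
φ = (−11 + √(11² + 4·10·18)) / (2·10) = (−11 + √841) / 20 = (−11 + 29)/20 = 9/10.
ℓ''(φ) = −18/φ² − 10 < 0, confirming a maximum.

φ̂_MAP = 0.900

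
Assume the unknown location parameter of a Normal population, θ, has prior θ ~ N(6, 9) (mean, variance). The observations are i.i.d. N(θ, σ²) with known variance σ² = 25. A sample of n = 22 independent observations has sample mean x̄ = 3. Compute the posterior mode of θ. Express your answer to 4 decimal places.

θ̂_MAP = 3.3363

n = 22, x̄ = 3.
For a Normal prior and Normal likelihood with known variance, the posterior is Normal; its mode equals its mean, the precision-weighted average.
Prior precision 1/σ₀² = 1/9; data precision n/σ² = 22/25 = 0.88.
θ̂ = ((1/9)·6 + 0.88·3) / (1/9 + 0.88) = (248/75)/(223/225) = 744/223 ≈ 3.3363.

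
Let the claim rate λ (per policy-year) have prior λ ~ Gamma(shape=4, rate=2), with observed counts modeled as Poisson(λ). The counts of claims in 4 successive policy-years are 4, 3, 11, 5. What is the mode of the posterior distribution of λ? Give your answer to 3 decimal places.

Σxᵢ = 4+3+11+5 = 23, with n = 4.
Posterior ∝ λ^3e^(−2λ) · λ^23e^(−4λ) = λ^26e^(−6λ), i.e. Gamma(shape=27, rate=6).
The mode of a Gamma(a, b) with a ≥ 1 (shape–rate) is (a−1)/b = 26/6 ≈ 4.333.

λ̂_MAP = 4.333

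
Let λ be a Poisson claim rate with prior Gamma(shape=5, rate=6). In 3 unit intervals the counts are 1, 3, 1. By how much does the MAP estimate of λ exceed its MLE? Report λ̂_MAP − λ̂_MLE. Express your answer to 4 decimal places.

Σxᵢ = 5. Posterior is Gamma(10, 9); MAP = (10−1)/9 = 9/9 ≈ 1.00000.
MLE = x̄ = 5/3 ≈ 1.66667.
Difference = 9/9 − 5/3 = -2/3 ≈ -0.6667.

MAP − MLE = -0.6667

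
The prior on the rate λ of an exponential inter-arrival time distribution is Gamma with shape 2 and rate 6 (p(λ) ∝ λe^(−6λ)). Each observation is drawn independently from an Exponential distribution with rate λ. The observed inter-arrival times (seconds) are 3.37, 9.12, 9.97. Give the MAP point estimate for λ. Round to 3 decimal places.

The Exponential(rate=λ) likelihood is ∝ λ^n e^(−λΣtᵢ). Here n = 3 and Σtᵢ = 3.37 + 9.12 + 9.97 = 22.46.
Posterior ∝ λe^(−6λ) · λ^3e^(−22.46λ) = λ^4e^(−28.46λ), i.e. Gamma(5, 28.46).
Mode = (a−1)/b = 4/28.46 ≈ 0.141.

λ̂_MAP = 0.141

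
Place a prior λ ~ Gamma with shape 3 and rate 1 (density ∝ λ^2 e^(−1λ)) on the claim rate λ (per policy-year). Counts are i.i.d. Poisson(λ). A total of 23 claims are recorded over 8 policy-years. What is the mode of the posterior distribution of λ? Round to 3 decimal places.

λ̂_MAP = 2.778

Σxᵢ = 23, n = 8.
Posterior ∝ λ^2e^(−1λ) · λ^23e^(−8λ) = λ^25e^(−9λ), i.e. Gamma(shape=26, rate=9).
The mode of a Gamma(a, b) with a ≥ 1 (shape–rate) is (a−1)/b = 25/9 ≈ 2.778.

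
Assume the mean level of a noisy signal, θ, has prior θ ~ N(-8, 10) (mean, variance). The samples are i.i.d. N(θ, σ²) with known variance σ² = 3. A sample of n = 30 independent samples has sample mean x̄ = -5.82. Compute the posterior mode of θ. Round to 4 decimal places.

θ̂_MAP = -5.8416

n = 30, x̄ = -5.82.
For a Normal prior and Normal likelihood with known variance, the posterior is Normal; its mode equals its mean, the precision-weighted average.
Prior precision 1/σ₀² = 1/10 = 0.1; data precision n/σ² = 30/3 = 10.
θ̂ = (0.1·(-8) + 10·(-5.82)) / (0.1 + 10) = (-59)/10.1 = -590/101 ≈ -5.8416.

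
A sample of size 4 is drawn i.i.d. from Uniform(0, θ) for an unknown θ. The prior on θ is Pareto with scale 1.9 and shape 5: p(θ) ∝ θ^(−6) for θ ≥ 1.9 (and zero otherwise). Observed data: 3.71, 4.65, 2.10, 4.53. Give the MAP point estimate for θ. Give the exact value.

θ̂_MAP = 4.65

The Uniform(0, θ) likelihood is θ^(−n) for θ ≥ max(xᵢ), zero otherwise. Here max(xᵢ) = 4.65.
Posterior ∝ θ^(−6) · θ^(−4) = θ^(−10) on θ ≥ max(1.9, 4.65) = 4.65.
This density is strictly decreasing in θ, so the posterior mode lies at the lower boundary of the support.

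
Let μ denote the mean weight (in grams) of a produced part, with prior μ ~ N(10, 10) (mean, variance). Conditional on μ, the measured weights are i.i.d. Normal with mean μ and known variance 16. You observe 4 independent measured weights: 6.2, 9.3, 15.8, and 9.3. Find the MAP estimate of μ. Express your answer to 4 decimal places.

μ̂_MAP = 10.1071

n = 4; x̄ = (6.2 + 9.3 + 15.8 + 9.3)/4 = 40.6/4 = 10.15.
For a Normal prior and Normal likelihood with known variance, the posterior is Normal; its mode equals its mean, the precision-weighted average.
Prior precision 1/σ₀² = 1/10 = 0.1; data precision n/σ² = 4/16 = 0.25.
μ̂ = (0.1·10 + 0.25·10.15) / (0.1 + 0.25) = 3.5375/0.35 = 283/28 ≈ 10.1071.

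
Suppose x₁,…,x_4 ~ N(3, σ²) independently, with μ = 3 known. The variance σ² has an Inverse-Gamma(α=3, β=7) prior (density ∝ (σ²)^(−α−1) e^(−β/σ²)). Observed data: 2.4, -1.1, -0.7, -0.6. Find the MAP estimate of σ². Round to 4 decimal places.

σ̂²_MAP = 4.8183

Sum of squared deviations about the known mean: SS = (2.4−3)² + (-1.1−3)² + (-0.7−3)² + (-0.6−3)² = 43.82.
The Normal likelihood contributes (σ²)^(−n/2) exp(−SS/(2σ²)), so the posterior is Inverse-Gamma(α + n/2, β + SS/2) = Inverse-Gamma(5, 28.91).
The mode of Inverse-Gamma(a, b) is b/(a+1) = 28.91/6 ≈ 4.8183.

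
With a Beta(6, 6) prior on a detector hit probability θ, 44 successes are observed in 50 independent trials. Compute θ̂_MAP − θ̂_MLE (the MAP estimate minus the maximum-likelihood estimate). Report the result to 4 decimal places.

Posterior is Beta(50, 12); MAP = (50−1)/(62−2) = 49/60 ≈ 0.81667.
MLE ignores the prior: θ̂_MLE = k/n = 44/50 ≈ 0.88000.
Difference = 49/60 − 44/50 = -19/300 ≈ -0.0633.

MAP − MLE = -0.0633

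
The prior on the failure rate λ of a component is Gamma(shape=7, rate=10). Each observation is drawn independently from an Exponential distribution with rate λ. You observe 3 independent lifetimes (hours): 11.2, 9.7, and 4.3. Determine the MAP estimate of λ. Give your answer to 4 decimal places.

λ̂_MAP = 0.2557

The Exponential(rate=λ) likelihood is ∝ λ^n e^(−λΣtᵢ). Here n = 3 and Σtᵢ = 11.2 + 9.7 + 4.3 = 25.2.
Posterior ∝ λ^6e^(−10λ) · λ^3e^(−25.2λ) = λ^9e^(−35.2λ), i.e. Gamma(10, 35.2).
Mode = (a−1)/b = 9/35.2 ≈ 0.2557.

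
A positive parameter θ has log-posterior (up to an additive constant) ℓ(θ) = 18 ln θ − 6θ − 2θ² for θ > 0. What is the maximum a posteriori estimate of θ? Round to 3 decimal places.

θ̂_MAP = 1.500

ℓ'(θ) = 18/θ − 6 − 4θ. Setting this to zero and multiplying by θ: 4θ² + 6θ − 18 = 0.
θ = (−6 + √(6² + 4·4·18)) / (2·4) = (−6 + √324) / 8 = (−6 + 18)/8 = 3/2.
ℓ''(θ) = −18/θ² − 4 < 0, confirming a maximum.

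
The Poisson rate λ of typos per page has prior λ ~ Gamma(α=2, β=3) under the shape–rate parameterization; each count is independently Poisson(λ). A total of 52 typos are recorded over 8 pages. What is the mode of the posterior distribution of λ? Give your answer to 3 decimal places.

Σxᵢ = 52, n = 8.
Posterior ∝ λe^(−3λ) · λ^52e^(−8λ) = λ^53e^(−11λ), i.e. Gamma(shape=54, rate=11).
The mode of a Gamma(a, b) with a ≥ 1 (shape–rate) is (a−1)/b = 53/11 ≈ 4.818.

λ̂_MAP = 4.818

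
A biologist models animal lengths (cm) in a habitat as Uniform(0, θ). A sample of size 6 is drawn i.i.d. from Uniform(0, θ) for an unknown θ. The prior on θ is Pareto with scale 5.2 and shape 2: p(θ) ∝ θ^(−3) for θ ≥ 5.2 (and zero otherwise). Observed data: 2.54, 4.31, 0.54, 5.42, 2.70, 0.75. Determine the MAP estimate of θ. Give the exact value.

The Uniform(0, θ) likelihood is θ^(−n) for θ ≥ max(xᵢ), zero otherwise. Here max(xᵢ) = 5.42.
Posterior ∝ θ^(−3) · θ^(−6) = θ^(−9) on θ ≥ max(5.2, 5.42) = 5.42.
This density is strictly decreasing in θ, so the posterior mode lies at the lower boundary of the support.

θ̂_MAP = 5.42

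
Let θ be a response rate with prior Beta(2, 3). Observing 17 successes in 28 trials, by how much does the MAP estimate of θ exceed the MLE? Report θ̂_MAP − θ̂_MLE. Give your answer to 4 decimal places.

Posterior is Beta(19, 14); MAP = (19−1)/(33−2) = 18/31 ≈ 0.58065.
MLE ignores the prior: θ̂_MLE = k/n = 17/28 ≈ 0.60714.
Difference = 18/31 − 17/28 = -23/868 ≈ -0.0265.

MAP − MLE = -0.0265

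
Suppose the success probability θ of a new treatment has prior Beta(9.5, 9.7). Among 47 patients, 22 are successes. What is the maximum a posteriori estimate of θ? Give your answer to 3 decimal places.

θ̂_MAP = 0.475

Prior: Beta(9.5, 9.7).
Data: 22 successes in 47 trials. The binomial likelihood contributes θ^22(1−θ)^25, so the posterior is Beta(9.5+22, 9.7+25) = Beta(31.5, 34.7).
For Beta(a, b) with a, b > 1 the mode is (a−1)/(a+b−2) = 30.5/64.2 ≈ 0.475.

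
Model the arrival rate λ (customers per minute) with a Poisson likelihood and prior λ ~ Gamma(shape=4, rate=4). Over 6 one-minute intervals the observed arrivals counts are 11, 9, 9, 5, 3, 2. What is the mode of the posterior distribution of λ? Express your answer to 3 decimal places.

Σxᵢ = 11+9+9+5+3+2 = 39, with n = 6.
Posterior ∝ λ^3e^(−4λ) · λ^39e^(−6λ) = λ^42e^(−10λ), i.e. Gamma(shape=43, rate=10).
The mode of a Gamma(a, b) with a ≥ 1 (shape–rate) is (a−1)/b = 42/10 ≈ 4.200.

λ̂_MAP = 4.200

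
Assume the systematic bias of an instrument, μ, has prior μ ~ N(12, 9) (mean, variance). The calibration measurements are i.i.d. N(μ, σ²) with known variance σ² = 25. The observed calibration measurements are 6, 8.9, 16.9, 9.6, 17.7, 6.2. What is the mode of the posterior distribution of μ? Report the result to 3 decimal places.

μ̂_MAP = 11.237

n = 6; x̄ = (6 + 8.9 + 16.9 + 9.6 + 17.7 + 6.2)/6 = 65.3/6 = 653/60 ≈ 10.8833.
For a Normal prior and Normal likelihood with known variance, the posterior is Normal; its mode equals its mean, the precision-weighted average.
Prior precision 1/σ₀² = 1/9; data precision n/σ² = 6/25 = 0.24.
μ̂ = ((1/9)·12 + 0.24·(653/60)) / (1/9 + 0.24) = (2959/750)/(79/225) = 8877/790 ≈ 11.237.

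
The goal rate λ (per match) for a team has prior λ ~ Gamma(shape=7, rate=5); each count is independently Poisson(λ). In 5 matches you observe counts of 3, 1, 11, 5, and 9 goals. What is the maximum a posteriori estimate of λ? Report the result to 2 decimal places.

Σxᵢ = 3+1+11+5+9 = 29, with n = 5.
Posterior ∝ λ^6e^(−5λ) · λ^29e^(−5λ) = λ^35e^(−10λ), i.e. Gamma(shape=36, rate=10).
The mode of a Gamma(a, b) with a ≥ 1 (shape–rate) is (a−1)/b = 35/10 ≈ 3.50.

λ̂_MAP = 3.50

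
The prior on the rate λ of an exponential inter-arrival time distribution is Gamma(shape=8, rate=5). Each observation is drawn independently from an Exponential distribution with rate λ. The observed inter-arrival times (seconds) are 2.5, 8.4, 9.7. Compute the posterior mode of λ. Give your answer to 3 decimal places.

The Exponential(rate=λ) likelihood is ∝ λ^n e^(−λΣtᵢ). Here n = 3 and Σtᵢ = 2.5 + 8.4 + 9.7 = 20.6.
Posterior ∝ λ^7e^(−5λ) · λ^3e^(−20.6λ) = λ^10e^(−25.6λ), i.e. Gamma(11, 25.6).
Mode = (a−1)/b = 10/25.6 ≈ 0.391.

λ̂_MAP = 0.391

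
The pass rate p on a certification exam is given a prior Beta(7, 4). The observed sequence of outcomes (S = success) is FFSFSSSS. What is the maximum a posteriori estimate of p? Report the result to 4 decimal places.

Prior: Beta(7, 4).
Data: 5 successes in 8 trials (from the sequence). The binomial likelihood contributes p^5(1−p)^3, so the posterior is Beta(7+5, 4+3) = Beta(12, 7).
For Beta(a, b) with a, b > 1 the mode is (a−1)/(a+b−2) = 11/17 ≈ 0.6471.

p̂_MAP = 0.6471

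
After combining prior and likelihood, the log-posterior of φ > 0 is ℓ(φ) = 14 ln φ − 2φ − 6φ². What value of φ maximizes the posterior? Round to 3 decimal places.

ℓ'(φ) = 14/φ − 2 − 12φ. Setting this to zero and multiplying by φ: 12φ² + 2φ − 14 = 0.
φ = (−2 + √(2² + 4·12·14)) / (2·12) = (−2 + √676) / 24 = (−2 + 26)/24 = 1.
ℓ''(φ) = −14/φ² − 12 < 0, confirming a maximum.

φ̂_MAP = 1.000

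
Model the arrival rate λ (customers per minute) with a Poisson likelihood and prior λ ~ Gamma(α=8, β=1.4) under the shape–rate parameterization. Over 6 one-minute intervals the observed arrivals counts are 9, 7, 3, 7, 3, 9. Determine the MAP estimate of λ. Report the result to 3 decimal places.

λ̂_MAP = 6.081

Σxᵢ = 9+7+3+7+3+9 = 38, with n = 6.
Posterior ∝ λ^7e^(−1.4λ) · λ^38e^(−6λ) = λ^45e^(−7.4λ), i.e. Gamma(shape=46, rate=7.4).
The mode of a Gamma(a, b) with a ≥ 1 (shape–rate) is (a−1)/b = 45/7.4 ≈ 6.081.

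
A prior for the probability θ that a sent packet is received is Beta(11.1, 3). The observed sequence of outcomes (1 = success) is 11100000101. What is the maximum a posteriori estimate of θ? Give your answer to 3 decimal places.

θ̂_MAP = 0.654

Prior: Beta(11.1, 3).
Data: 5 successes in 11 trials (from the sequence). The binomial likelihood contributes θ^5(1−θ)^6, so the posterior is Beta(11.1+5, 3+6) = Beta(16.1, 9).
For Beta(a, b) with a, b > 1 the mode is (a−1)/(a+b−2) = 15.1/23.1 ≈ 0.654.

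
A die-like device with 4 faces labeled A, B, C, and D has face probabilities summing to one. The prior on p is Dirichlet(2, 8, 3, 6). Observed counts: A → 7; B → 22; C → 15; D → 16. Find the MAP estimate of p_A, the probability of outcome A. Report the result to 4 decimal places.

The posterior is Dirichlet(αᵢ + nᵢ) = Dirichlet(9, 30, 18, 22).
For a Dirichlet(a₁,…,a_K) with all aᵢ > 1, the mode has j-th component (aⱼ − 1)/(Σaᵢ − K).
Here Σaᵢ = 79 and K = 4, so p_A = (9 − 1)/(79 − 4) = 8/75 ≈ 0.1067.

MAP estimate of p_A = 0.1067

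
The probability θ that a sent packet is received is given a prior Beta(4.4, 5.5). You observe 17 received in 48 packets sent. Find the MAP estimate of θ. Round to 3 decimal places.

θ̂_MAP = 0.365

Prior: Beta(4.4, 5.5).
Data: 17 successes in 48 trials. The binomial likelihood contributes θ^17(1−θ)^31, so the posterior is Beta(4.4+17, 5.5+31) = Beta(21.4, 36.5).
For Beta(a, b) with a, b > 1 the mode is (a−1)/(a+b−2) = 20.4/55.9 ≈ 0.365.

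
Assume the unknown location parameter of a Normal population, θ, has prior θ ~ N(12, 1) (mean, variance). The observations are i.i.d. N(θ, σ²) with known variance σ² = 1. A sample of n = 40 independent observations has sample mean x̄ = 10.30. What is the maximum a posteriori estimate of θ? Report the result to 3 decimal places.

θ̂_MAP = 10.341

n = 40, x̄ = 10.30.
For a Normal prior and Normal likelihood with known variance, the posterior is Normal; its mode equals its mean, the precision-weighted average.
Prior precision 1/σ₀² = 1/1 = 1; data precision n/σ² = 40/1 = 40.
θ̂ = (1·12 + 40·10.3) / (1 + 40) = 424/41 ≈ 10.341.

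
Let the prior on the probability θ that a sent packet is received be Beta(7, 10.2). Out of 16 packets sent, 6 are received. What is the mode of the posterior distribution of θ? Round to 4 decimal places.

Prior: Beta(7, 10.2).
Data: 6 successes in 16 trials. The binomial likelihood contributes θ^6(1−θ)^10, so the posterior is Beta(7+6, 10.2+10) = Beta(13, 20.2).
For Beta(a, b) with a, b > 1 the mode is (a−1)/(a+b−2) = 12/31.2 ≈ 0.3846.

θ̂_MAP = 0.3846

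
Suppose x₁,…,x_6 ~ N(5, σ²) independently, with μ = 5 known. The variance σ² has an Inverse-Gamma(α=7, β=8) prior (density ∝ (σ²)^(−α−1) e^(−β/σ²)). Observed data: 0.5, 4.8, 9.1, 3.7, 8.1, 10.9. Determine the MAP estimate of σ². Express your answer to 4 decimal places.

Sum of squared deviations about the known mean: SS = (0.5−5)² + (4.8−5)² + (9.1−5)² + (3.7−5)² + (8.1−5)² + (10.9−5)² = 83.21.
The Normal likelihood contributes (σ²)^(−n/2) exp(−SS/(2σ²)), so the posterior is Inverse-Gamma(α + n/2, β + SS/2) = Inverse-Gamma(10, 49.605).
The mode of Inverse-Gamma(a, b) is b/(a+1) = 49.605/11 ≈ 4.5095.

σ̂²_MAP = 4.5095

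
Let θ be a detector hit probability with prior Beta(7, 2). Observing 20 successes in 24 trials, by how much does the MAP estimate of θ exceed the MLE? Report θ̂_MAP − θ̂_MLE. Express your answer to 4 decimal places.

Posterior is Beta(27, 6); MAP = (27−1)/(33−2) = 26/31 ≈ 0.83871.
MLE ignores the prior: θ̂_MLE = k/n = 20/24 ≈ 0.83333.
Difference = 26/31 − 20/24 = 1/186 ≈ 0.0054.

MAP − MLE = 0.0054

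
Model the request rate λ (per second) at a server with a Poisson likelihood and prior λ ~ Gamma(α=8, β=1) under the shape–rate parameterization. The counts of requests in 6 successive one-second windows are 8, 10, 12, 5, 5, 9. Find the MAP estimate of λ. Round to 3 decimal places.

λ̂_MAP = 8.000

Σxᵢ = 8+10+12+5+5+9 = 49, with n = 6.
Posterior ∝ λ^7e^(−1λ) · λ^49e^(−6λ) = λ^56e^(−7λ), i.e. Gamma(shape=57, rate=7).
The mode of a Gamma(a, b) with a ≥ 1 (shape–rate) is (a−1)/b = 56/7 ≈ 8.000.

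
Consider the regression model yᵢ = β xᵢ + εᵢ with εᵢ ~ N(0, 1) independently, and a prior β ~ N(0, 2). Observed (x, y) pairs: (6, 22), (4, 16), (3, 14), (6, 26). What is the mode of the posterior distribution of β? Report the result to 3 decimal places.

β̂_MAP = 4.041

log p(β | y) = −Σ(yᵢ − βxᵢ)²/(2·1) − β²/(2·2) + const.
Setting the derivative to zero: Σxᵢ(yᵢ − βxᵢ)/1 − β/2 = 0, so β = Σxᵢyᵢ / (Σxᵢ² + σ²/τ²).
Σxᵢyᵢ = 6·22 + 4·16 + 3·14 + 6·26 = 394; Σxᵢ² = 97; σ²/τ² = 0.5.
β̂_MAP = 394 / (97 + 0.5) = 394/97.5 ≈ 4.041.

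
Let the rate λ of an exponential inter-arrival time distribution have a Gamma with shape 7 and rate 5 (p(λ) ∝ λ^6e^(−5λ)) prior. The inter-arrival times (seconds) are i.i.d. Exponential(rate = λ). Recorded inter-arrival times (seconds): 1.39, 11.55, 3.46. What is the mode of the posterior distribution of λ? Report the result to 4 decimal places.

The Exponential(rate=λ) likelihood is ∝ λ^n e^(−λΣtᵢ). Here n = 3 and Σtᵢ = 1.39 + 11.55 + 3.46 = 16.40.
Posterior ∝ λ^6e^(−5λ) · λ^3e^(−16.40λ) = λ^9e^(−21.40λ), i.e. Gamma(10, 21.40).
Mode = (a−1)/b = 9/21.40 ≈ 0.4206.

λ̂_MAP = 0.4206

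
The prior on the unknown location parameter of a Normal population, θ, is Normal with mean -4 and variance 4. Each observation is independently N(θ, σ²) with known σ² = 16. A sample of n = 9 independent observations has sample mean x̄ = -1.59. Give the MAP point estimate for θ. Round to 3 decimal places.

n = 9, x̄ = -1.59.
For a Normal prior and Normal likelihood with known variance, the posterior is Normal; its mode equals its mean, the precision-weighted average.
Prior precision 1/σ₀² = 1/4 = 0.25; data precision n/σ² = 9/16 = 0.5625.
θ̂ = (0.25·(-4) + 0.5625·(-1.59)) / (0.25 + 0.5625) = (-1.894375)/0.8125 = -3031/1300 ≈ -2.332.

θ̂_MAP = -2.332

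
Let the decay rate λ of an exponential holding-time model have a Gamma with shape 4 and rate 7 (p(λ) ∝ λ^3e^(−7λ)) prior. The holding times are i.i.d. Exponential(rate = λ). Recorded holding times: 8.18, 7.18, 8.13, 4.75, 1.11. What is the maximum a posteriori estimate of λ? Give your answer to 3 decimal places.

λ̂_MAP = 0.220

The Exponential(rate=λ) likelihood is ∝ λ^n e^(−λΣtᵢ). Here n = 5 and Σtᵢ = 8.18 + 7.18 + 8.13 + 4.75 + 1.11 = 29.35.
Posterior ∝ λ^3e^(−7λ) · λ^5e^(−29.35λ) = λ^8e^(−36.35λ), i.e. Gamma(9, 36.35).
Mode = (a−1)/b = 8/36.35 ≈ 0.220.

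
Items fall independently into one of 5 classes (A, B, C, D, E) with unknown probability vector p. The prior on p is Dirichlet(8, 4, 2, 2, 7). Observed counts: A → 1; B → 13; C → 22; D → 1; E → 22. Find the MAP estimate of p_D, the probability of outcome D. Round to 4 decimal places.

MAP estimate of p_D = 0.0260

The posterior is Dirichlet(αᵢ + nᵢ) = Dirichlet(9, 17, 24, 3, 29).
For a Dirichlet(a₁,…,a_K) with all aᵢ > 1, the mode has j-th component (aⱼ − 1)/(Σaᵢ − K).
Here Σaᵢ = 82 and K = 5, so p_D = (3 − 1)/(82 − 5) = 2/77 ≈ 0.0260.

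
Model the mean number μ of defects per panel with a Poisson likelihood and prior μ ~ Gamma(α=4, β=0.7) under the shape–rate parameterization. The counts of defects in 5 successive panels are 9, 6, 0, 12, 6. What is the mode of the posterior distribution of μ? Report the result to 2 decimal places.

μ̂_MAP = 6.32

Σxᵢ = 9+6+0+12+6 = 33, with n = 5.
Posterior ∝ μ^3e^(−0.7μ) · μ^33e^(−5μ) = μ^36e^(−5.7μ), i.e. Gamma(shape=37, rate=5.7).
The mode of a Gamma(a, b) with a ≥ 1 (shape–rate) is (a−1)/b = 36/5.7 ≈ 6.32.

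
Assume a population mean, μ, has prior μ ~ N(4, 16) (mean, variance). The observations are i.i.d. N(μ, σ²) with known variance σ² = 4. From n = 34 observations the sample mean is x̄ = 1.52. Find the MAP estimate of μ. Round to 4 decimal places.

μ̂_MAP = 1.5381

n = 34, x̄ = 1.52.
For a Normal prior and Normal likelihood with known variance, the posterior is Normal; its mode equals its mean, the precision-weighted average.
Prior precision 1/σ₀² = 1/16 = 0.0625; data precision n/σ² = 34/4 = 8.5.
μ̂ = (0.0625·4 + 8.5·1.52) / (0.0625 + 8.5) = 13.17/8.5625 = 5268/3425 ≈ 1.5381.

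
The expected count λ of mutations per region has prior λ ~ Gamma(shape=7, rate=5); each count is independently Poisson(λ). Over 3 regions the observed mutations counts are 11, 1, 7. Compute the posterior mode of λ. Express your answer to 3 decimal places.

Σxᵢ = 11+1+7 = 19, with n = 3.
Posterior ∝ λ^6e^(−5λ) · λ^19e^(−3λ) = λ^25e^(−8λ), i.e. Gamma(shape=26, rate=8).
The mode of a Gamma(a, b) with a ≥ 1 (shape–rate) is (a−1)/b = 25/8 ≈ 3.125.

λ̂_MAP = 3.125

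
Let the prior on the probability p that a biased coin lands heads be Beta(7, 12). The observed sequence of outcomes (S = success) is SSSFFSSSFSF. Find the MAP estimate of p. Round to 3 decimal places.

p̂_MAP = 0.464

Prior: Beta(7, 12).
Data: 7 successes in 11 trials (from the sequence). The binomial likelihood contributes p^7(1−p)^4, so the posterior is Beta(7+7, 12+4) = Beta(14, 16).
For Beta(a, b) with a, b > 1 the mode is (a−1)/(a+b−2) = 13/28 ≈ 0.464.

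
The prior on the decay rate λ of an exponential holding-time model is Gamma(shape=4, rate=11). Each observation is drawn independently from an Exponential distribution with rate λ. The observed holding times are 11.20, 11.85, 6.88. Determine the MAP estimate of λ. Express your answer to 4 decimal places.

λ̂_MAP = 0.1466

The Exponential(rate=λ) likelihood is ∝ λ^n e^(−λΣtᵢ). Here n = 3 and Σtᵢ = 11.20 + 11.85 + 6.88 = 29.93.
Posterior ∝ λ^3e^(−11λ) · λ^3e^(−29.93λ) = λ^6e^(−40.93λ), i.e. Gamma(7, 40.93).
Mode = (a−1)/b = 6/40.93 ≈ 0.1466.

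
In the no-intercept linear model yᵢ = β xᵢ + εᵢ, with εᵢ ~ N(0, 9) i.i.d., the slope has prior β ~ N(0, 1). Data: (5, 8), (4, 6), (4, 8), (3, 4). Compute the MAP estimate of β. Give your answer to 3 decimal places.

β̂_MAP = 1.440

log p(β | y) = −Σ(yᵢ − βxᵢ)²/(2·9) − β²/(2·1) + const.
Setting the derivative to zero: Σxᵢ(yᵢ − βxᵢ)/9 − β/1 = 0, so β = Σxᵢyᵢ / (Σxᵢ² + σ²/τ²).
Σxᵢyᵢ = 5·8 + 4·6 + 4·8 + 3·4 = 108; Σxᵢ² = 66; σ²/τ² = 9.
β̂_MAP = 108 / (66 + 9) = 108/75 ≈ 1.440.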